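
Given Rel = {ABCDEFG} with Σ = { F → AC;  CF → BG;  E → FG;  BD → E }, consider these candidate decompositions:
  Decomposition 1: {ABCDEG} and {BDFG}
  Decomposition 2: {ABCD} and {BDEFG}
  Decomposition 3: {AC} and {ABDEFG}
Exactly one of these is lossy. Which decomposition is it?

Decomposition 3

Decomposition 1: common = {BDG}, closure = {ABCDEFG} → lossless.
Decomposition 2: common = {BD}, closure = {ABCDEFG} → lossless.
Decomposition 3: common = {A}, closure = {A} → lossy.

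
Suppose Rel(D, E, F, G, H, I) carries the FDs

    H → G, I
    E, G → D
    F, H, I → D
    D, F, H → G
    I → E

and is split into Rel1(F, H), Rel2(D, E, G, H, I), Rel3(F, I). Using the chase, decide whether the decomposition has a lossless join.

Chase test. Columns are D, E, F, G, H, I; row i has aⱼ where attribute j ∈ Reli, else bᵢⱼ.
Initial tableau (one row per fragment):
  row 1: b11 b12 a3 b14 a5 b16
  row 2: a1 a2 b23 a4 a5 a6
  row 3: b31 b32 a3 b34 b35 a6
Rows 1 and 2 agree on H; apply H→G, I and equate their G, I entries.
Rows 1 and 2 agree on I; apply I→E and equate their E entries.
Rows 1 and 3 agree on I; apply I→E and equate their E entries.
Rows 1 and 2 agree on E, G; apply E, G→D and equate their D entries.
Row 1 is now all distinguished symbols — the join is lossless.

Yes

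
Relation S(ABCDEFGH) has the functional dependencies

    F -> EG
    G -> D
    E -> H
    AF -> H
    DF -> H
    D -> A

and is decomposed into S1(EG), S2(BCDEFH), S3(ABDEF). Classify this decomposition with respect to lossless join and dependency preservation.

lossy and not dependency-preserving

Lossless test (chase): Rows 2 and 3 agree on F; apply F→EG and equate their EG entries. Rows 1 and 2 agree on E; apply E→H and equate their H entries. Rows 1 and 3 agree on E; apply E→H and equate their H entries. Rows 2 and 3 agree on D; apply D→A and equate their A entries. No row becomes fully distinguished — the join is lossy.
Dependency preservation: the restricted closure of {F} across the fragments never reaches {EG}, so F → EG cannot be enforced without a join — not preserved.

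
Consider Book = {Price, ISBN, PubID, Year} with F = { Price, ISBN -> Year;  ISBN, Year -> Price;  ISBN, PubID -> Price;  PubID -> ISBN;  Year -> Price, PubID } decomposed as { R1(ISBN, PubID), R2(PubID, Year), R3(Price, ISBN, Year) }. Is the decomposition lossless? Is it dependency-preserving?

Lossless test (chase): Rows 1 and 2 agree on PubID; apply PubID→ISBN and equate their ISBN entries. Rows 2 and 3 agree on Year; apply Year→Price, PubID and equate their Price, PubID entries. Rows 1 and 2 agree on ISBN, PubID; apply ISBN, PubID→Price and equate their Price entries. Rows 1 and 2 agree on Price, ISBN; apply Price, ISBN→Year and equate their Year entries. Row 1 is now all distinguished symbols — the join is lossless.
Dependency preservation: ISBN, PubID → Price; Year → Price, PubID are not contained in any single fragment, but the restricted closure of each left-hand side across the fragments still reaches the right-hand side; the remaining FDs each lie inside some fragment. All dependencies are preserved.

lossless and dependency-preserving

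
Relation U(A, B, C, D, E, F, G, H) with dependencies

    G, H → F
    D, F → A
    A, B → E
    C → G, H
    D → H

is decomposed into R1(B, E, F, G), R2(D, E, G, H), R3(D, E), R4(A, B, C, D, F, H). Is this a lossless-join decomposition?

No

Chase test. Columns are A, B, C, D, E, F, G, H; row i has aⱼ where attribute j ∈ Ri, else bᵢⱼ.
Initial tableau (one row per fragment):
  row 1: b11 a2 b13 b14 a5 a6 a7 b18
  row 2: b21 b22 b23 a4 a5 b26 a7 a8
  row 3: b31 b32 b33 a4 a5 b36 b37 b38
  row 4: a1 a2 a3 a4 b45 a6 b47 a8
Rows 2 and 3 agree on D; apply D→H and equate their H entries.
No row becomes fully distinguished — the join is lossy.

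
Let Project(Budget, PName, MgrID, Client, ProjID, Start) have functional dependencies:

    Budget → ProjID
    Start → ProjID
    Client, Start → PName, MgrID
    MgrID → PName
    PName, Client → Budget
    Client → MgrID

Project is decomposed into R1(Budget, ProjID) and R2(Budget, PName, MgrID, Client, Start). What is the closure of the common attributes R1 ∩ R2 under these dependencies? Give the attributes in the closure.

R1 ∩ R2 = {Budget}.
Budget → ProjID applies, adding ProjID
Closure: {Budget, ProjID}.

Budget, ProjID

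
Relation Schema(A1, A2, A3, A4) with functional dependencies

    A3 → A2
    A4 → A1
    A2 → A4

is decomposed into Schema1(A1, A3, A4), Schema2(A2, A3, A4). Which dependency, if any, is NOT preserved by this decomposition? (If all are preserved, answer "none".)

A3 → A2 lies within Schema2.
A4 → A1 lies within Schema1.
A2 → A4 lies within Schema2.
Every dependency is enforceable on the fragments, so the decomposition is dependency-preserving.

none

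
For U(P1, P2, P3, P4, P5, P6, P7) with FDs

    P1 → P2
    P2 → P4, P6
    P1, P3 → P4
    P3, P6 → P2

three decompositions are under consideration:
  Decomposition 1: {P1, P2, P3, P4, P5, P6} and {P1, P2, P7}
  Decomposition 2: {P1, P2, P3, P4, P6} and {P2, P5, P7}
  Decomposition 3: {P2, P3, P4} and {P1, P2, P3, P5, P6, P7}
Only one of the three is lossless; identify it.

Decomposition 1: common = {P1, P2}, closure = {P1, P2, P4, P6} → lossy.
Decomposition 2: common = {P2}, closure = {P2, P4, P6} → lossy.
Decomposition 3: common = {P2, P3}, closure = {P2, P3, P4, P6} → lossless.

Decomposition 3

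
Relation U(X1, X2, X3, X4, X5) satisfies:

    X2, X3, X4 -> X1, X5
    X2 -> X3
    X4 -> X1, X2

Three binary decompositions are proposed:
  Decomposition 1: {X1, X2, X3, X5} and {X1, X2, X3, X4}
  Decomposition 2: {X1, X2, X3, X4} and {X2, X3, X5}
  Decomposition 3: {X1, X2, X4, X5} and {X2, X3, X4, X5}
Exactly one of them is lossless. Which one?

Decomposition 1: common = {X1, X2, X3}, closure = {X1, X2, X3} → lossy.
Decomposition 2: common = {X2, X3}, closure = {X2, X3} → lossy.
Decomposition 3: common = {X2, X4, X5}, closure = {X1, X2, X3, X4, X5} → lossless.

Decomposition 3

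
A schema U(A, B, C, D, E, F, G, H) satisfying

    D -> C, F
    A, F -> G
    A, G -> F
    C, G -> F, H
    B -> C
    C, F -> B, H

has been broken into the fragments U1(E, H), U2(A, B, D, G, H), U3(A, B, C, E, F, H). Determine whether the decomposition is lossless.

Chase test. Columns are A, B, C, D, E, F, G, H; row i has aⱼ where attribute j ∈ Ui, else bᵢⱼ.
Initial tableau (one row per fragment):
  row 1: b11 b12 b13 b14 a5 b16 b17 a8
  row 2: a1 a2 b23 a4 b25 b26 a7 a8
  row 3: a1 a2 a3 b34 a5 a6 b37 a8
Rows 2 and 3 agree on B; apply B→C and equate their C entries.
No row becomes fully distinguished — the join is lossy.

No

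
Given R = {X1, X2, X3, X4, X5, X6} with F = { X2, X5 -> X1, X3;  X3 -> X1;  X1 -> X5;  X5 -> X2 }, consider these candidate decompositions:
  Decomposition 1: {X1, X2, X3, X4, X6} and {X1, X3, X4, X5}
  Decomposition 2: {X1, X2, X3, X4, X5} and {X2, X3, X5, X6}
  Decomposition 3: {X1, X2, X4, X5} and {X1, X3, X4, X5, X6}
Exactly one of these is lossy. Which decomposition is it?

Decomposition 2

Decomposition 1: common = {X1, X3, X4}, closure = {X1, X2, X3, X4, X5} → lossless.
Decomposition 2: common = {X2, X3, X5}, closure = {X1, X2, X3, X5} → lossy.
Decomposition 3: common = {X1, X4, X5}, closure = {X1, X2, X3, X4, X5} → lossless.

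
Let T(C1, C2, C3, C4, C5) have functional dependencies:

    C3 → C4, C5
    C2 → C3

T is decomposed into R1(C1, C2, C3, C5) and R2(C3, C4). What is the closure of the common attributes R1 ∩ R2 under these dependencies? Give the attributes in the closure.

C3, C4, C5

R1 ∩ R2 = {C3}.
C3 → C4, C5 applies, adding C4, C5
Closure: {C3, C4, C5}.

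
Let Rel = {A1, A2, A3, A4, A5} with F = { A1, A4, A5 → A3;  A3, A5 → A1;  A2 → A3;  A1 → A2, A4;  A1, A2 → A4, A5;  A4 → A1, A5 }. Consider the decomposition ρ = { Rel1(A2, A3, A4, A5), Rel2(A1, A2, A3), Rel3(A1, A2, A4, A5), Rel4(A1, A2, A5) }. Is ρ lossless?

Chase test. Columns are A1, A2, A3, A4, A5; row i has aⱼ where attribute j ∈ Reli, else bᵢⱼ.
Initial tableau (one row per fragment):
  row 1: b11 a2 a3 a4 a5
  row 2: a1 a2 a3 b24 b25
  row 3: a1 a2 b33 a4 a5
  row 4: a1 a2 b43 b44 a5
Rows 1 and 3 agree on A2; apply A2→A3 and equate their A3 entries.
Rows 1 and 4 agree on A2; apply A2→A3 and equate their A3 entries.
Rows 2 and 3 agree on A1; apply A1→A2, A4 and equate their A2, A4 entries.
Rows 2 and 4 agree on A1; apply A1→A2, A4 and equate their A2, A4 entries.
Rows 2 and 3 agree on A1, A2; apply A1, A2→A4, A5 and equate their A4, A5 entries.
Rows 1 and 2 agree on A4; apply A4→A1, A5 and equate their A1, A5 entries.
Row 1 is now all distinguished symbols — the join is lossless.

Yes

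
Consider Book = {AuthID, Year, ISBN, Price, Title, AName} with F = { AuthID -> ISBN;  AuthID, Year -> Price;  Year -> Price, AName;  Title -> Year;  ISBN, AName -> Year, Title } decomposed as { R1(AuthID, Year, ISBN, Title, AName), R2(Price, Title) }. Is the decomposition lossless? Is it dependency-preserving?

Lossless test: (Title)⁺ = {Year, Price, Title, AName}, which contains all of one fragment — lossless.
Dependency preservation: the restricted closure of {Year} across the fragments never reaches {Price, AName}, so Year → Price, AName cannot be enforced without a join — not preserved.

lossless but not dependency-preserving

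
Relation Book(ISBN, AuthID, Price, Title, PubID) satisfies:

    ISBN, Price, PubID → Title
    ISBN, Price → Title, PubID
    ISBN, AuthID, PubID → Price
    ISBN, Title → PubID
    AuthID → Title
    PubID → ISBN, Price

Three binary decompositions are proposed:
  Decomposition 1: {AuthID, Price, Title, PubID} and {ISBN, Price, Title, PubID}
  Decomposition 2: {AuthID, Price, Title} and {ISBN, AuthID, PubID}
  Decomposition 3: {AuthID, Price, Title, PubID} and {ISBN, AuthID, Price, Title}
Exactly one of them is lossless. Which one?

Decomposition 1

Decomposition 1: common = {Price, Title, PubID}, closure = {ISBN, Price, Title, PubID} → lossless.
Decomposition 2: common = {AuthID}, closure = {AuthID, Title} → lossy.
Decomposition 3: common = {AuthID, Price, Title}, closure = {AuthID, Price, Title} → lossy.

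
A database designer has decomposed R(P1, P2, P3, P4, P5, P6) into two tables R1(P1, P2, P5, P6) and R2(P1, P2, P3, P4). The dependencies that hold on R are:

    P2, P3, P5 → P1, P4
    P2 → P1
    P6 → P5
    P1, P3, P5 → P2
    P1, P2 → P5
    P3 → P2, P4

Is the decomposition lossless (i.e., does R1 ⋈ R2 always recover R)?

Common attributes: R1 ∩ R2 = {P1, P2}.
Closure of {P1, P2}: P1, P2 → P5 applies, adding P5. So (P1, P2)⁺ = {P1, P2, P5}.
The closure contains neither all of R1 = {P1, P2, P5, P6} nor all of R2 = {P1, P2, P3, P4}, so the common attributes are not a superkey of either fragment. The join is lossy.

No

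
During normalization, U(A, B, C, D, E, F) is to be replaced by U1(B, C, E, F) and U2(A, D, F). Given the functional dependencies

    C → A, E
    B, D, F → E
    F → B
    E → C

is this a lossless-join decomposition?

Common attributes: U1 ∩ U2 = {F}.
Closure of {F}: F → B applies, adding B. So (F)⁺ = {B, F}.
The closure contains neither all of U1 = {B, C, E, F} nor all of U2 = {A, D, F}, so the common attributes are not a superkey of either fragment. The join is lossy.

No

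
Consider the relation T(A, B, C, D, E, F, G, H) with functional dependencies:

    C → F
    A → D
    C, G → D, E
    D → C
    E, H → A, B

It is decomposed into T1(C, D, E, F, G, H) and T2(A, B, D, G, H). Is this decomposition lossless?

Yes

Common attributes: T1 ∩ T2 = {D, G, H}.
Closure of {D, G, H}: D → C applies, adding C; C → F applies, adding F; C, G → D, E applies, adding E; E, H → A, B applies, adding A, B. So (D, G, H)⁺ = {A, B, C, D, E, F, G, H}.
This closure contains every attribute of T1, so T1 ∩ T2 → T1. The join is lossless.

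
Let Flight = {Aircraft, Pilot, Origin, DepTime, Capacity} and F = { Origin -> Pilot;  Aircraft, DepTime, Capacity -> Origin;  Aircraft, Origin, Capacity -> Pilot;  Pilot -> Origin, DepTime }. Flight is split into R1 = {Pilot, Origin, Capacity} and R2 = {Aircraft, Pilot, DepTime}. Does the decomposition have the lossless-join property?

No

Common attributes: R1 ∩ R2 = {Pilot}.
Closure of {Pilot}: Pilot → Origin, DepTime applies, adding Origin, DepTime. So (Pilot)⁺ = {Pilot, Origin, DepTime}.
The closure contains neither all of R1 = {Pilot, Origin, Capacity} nor all of R2 = {Aircraft, Pilot, DepTime}, so the common attributes are not a superkey of either fragment. The join is lossy.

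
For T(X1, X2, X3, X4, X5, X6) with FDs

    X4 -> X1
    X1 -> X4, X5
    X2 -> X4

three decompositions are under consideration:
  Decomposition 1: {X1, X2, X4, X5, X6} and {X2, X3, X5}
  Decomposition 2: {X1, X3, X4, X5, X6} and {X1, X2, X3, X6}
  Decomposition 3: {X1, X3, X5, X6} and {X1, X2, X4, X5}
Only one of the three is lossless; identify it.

Decomposition 2

Decomposition 1: common = {X2, X5}, closure = {X1, X2, X4, X5} → lossy.
Decomposition 2: common = {X1, X3, X6}, closure = {X1, X3, X4, X5, X6} → lossless.
Decomposition 3: common = {X1, X5}, closure = {X1, X4, X5} → lossy.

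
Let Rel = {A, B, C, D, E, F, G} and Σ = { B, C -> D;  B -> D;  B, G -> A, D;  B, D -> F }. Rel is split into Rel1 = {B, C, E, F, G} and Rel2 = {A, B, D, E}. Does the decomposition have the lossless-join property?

No

Common attributes: Rel1 ∩ Rel2 = {B, E}.
Closure of {B, E}: B → D applies, adding D; B, D → F applies, adding F. So (B, E)⁺ = {B, D, E, F}.
The closure contains neither all of Rel1 = {B, C, E, F, G} nor all of Rel2 = {A, B, D, E}, so the common attributes are not a superkey of either fragment. The join is lossy.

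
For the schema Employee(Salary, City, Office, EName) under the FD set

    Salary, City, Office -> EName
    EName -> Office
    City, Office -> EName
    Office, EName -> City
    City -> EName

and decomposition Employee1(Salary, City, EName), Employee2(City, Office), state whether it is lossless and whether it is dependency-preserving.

Lossless test: (City)⁺ = {City, Office, EName}, which contains all of one fragment — lossless.
Dependency preservation: Salary, City, Office → EName; EName → Office; City, Office → EName; Office, EName → City are not contained in any single fragment, but the restricted closure of each left-hand side across the fragments still reaches the right-hand side; the remaining FDs each lie inside some fragment. All dependencies are preserved.

lossless and dependency-preserving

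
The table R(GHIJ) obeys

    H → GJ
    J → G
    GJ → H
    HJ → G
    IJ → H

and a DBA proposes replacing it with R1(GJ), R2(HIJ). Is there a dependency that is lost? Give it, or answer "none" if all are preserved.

H → GJ: restricted closure across fragments reaches GJ.
J → G lies within R1.
GJ → H: restricted closure across fragments reaches H.
HJ → G: restricted closure across fragments reaches G.
IJ → H lies within R2.
Every dependency is enforceable on the fragments, so the decomposition is dependency-preserving.

none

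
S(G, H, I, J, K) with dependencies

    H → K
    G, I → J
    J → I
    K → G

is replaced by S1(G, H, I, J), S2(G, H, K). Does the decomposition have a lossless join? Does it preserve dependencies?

Lossless test: (G, H)⁺ = {G, H, K}, which contains all of one fragment — lossless.
Dependency preservation: every FD's attributes lie within a single fragment, so each can be enforced locally — preserved.

lossless and dependency-preserving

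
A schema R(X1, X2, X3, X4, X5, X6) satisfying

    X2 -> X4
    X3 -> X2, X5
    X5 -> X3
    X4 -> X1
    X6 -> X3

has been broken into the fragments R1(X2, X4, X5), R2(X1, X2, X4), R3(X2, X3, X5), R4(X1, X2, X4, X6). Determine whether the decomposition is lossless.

Chase test. Columns are X1, X2, X3, X4, X5, X6; row i has aⱼ where attribute j ∈ Ri, else bᵢⱼ.
Initial tableau (one row per fragment):
  row 1: b11 a2 b13 a4 a5 b16
  row 2: a1 a2 b23 a4 b25 b26
  row 3: b31 a2 a3 b34 a5 b36
  row 4: a1 a2 b43 a4 b45 a6
Rows 1 and 3 agree on X2; apply X2→X4 and equate their X4 entries.
Rows 1 and 3 agree on X5; apply X5→X3 and equate their X3 entries.
Rows 1 and 2 agree on X4; apply X4→X1 and equate their X1 entries.
Rows 1 and 3 agree on X4; apply X4→X1 and equate their X1 entries.
No row becomes fully distinguished — the join is lossy.

No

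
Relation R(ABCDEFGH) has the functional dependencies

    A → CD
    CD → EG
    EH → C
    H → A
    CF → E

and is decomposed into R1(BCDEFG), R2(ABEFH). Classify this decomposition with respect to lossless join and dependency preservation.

lossy and not dependency-preserving

Lossless test: (BEF)⁺ = {BEF}, which is a superkey of neither fragment — lossy.
Dependency preservation: the restricted closure of {A} across the fragments never reaches {CD}, so A → CD cannot be enforced without a join — not preserved.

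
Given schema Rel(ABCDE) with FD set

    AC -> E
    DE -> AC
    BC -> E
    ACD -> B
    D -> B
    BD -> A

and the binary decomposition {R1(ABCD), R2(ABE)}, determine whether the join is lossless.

No

Common attributes: R1 ∩ R2 = {AB}.
No dependency enlarges {AB}, so (AB)⁺ = {AB}.
The closure contains neither all of R1 = {ABCD} nor all of R2 = {ABE}, so the common attributes are not a superkey of either fragment. The join is lossy.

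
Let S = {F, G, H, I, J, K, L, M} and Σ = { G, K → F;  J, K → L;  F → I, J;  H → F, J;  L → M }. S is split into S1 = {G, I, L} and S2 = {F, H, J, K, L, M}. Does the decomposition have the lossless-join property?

No

Common attributes: S1 ∩ S2 = {L}.
Closure of {L}: L → M applies, adding M. So (L)⁺ = {L, M}.
The closure contains neither all of S1 = {G, I, L} nor all of S2 = {F, H, J, K, L, M}, so the common attributes are not a superkey of either fragment. The join is lossy.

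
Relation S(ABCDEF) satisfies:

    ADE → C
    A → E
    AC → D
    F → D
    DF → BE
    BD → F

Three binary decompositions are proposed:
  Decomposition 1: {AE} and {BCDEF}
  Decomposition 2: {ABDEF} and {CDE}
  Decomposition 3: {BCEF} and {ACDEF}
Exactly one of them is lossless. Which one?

Decomposition 3

Decomposition 1: common = {E}, closure = {E} → lossy.
Decomposition 2: common = {DE}, closure = {DE} → lossy.
Decomposition 3: common = {CEF}, closure = {BCDEF} → lossless.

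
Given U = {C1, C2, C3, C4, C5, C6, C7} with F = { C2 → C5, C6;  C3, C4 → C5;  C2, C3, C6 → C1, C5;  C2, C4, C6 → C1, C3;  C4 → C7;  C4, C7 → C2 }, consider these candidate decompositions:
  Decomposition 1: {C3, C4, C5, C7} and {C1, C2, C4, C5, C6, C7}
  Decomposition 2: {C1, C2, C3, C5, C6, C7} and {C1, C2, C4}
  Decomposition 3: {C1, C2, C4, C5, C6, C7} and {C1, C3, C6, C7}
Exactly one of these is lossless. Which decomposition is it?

Decomposition 1: common = {C4, C5, C7}, closure = {C1, C2, C3, C4, C5, C6, C7} → lossless.
Decomposition 2: common = {C1, C2}, closure = {C1, C2, C5, C6} → lossy.
Decomposition 3: common = {C1, C6, C7}, closure = {C1, C6, C7} → lossy.

Decomposition 1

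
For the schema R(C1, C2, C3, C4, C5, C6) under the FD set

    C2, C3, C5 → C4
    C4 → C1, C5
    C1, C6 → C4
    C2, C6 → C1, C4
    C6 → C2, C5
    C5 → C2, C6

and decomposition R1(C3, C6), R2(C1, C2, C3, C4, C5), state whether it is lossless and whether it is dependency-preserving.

lossy and not dependency-preserving

Lossless test: (C3)⁺ = {C3}, which is a superkey of neither fragment — lossy.
Dependency preservation: the restricted closure of {C1, C6} across the fragments never reaches {C4}, so C1, C6 → C4 cannot be enforced without a join — not preserved.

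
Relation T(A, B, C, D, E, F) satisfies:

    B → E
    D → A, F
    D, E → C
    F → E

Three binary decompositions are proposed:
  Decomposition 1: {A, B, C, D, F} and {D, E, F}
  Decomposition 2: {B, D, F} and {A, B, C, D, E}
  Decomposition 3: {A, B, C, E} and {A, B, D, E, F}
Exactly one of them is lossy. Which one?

Decomposition 1: common = {D, F}, closure = {A, C, D, E, F} → lossless.
Decomposition 2: common = {B, D}, closure = {A, B, C, D, E, F} → lossless.
Decomposition 3: common = {A, B, E}, closure = {A, B, E} → lossy.

Decomposition 3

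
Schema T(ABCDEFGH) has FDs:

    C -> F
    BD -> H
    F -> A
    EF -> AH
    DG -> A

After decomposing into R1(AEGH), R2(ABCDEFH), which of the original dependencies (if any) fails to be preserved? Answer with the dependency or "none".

DG -> A

Check DG → A: no single fragment contains all of {ADG}, and the restricted closure of {DG} across the fragments never reaches {A}.
C → F is preserved.
BD → H is preserved.
F → A is preserved.
EF → AH is preserved.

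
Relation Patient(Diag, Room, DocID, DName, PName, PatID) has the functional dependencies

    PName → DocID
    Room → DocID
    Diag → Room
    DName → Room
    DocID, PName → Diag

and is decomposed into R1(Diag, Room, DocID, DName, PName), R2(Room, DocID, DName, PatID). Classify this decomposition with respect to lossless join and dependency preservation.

lossy but dependency-preserving

Lossless test: (Room, DocID, DName)⁺ = {Room, DocID, DName}, which is a superkey of neither fragment — lossy.
Dependency preservation: every FD's attributes lie within a single fragment, so each can be enforced locally — preserved.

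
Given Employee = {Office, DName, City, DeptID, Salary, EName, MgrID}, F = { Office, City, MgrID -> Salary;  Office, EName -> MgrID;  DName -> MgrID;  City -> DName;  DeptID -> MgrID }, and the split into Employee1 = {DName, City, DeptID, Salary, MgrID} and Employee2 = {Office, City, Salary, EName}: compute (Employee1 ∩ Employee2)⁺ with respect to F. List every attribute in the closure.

DName, City, Salary, MgrID

Employee1 ∩ Employee2 = {City, Salary}.
City → DName applies, adding DName
DName → MgrID applies, adding MgrID
Closure: {DName, City, Salary, MgrID}.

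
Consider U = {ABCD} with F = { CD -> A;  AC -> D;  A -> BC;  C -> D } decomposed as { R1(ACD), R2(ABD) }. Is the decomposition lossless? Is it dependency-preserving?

lossless and dependency-preserving

Lossless test: (AD)⁺ = {ABCD}, which contains all of one fragment — lossless.
Dependency preservation: A → BC is not contained in any single fragment, but the restricted closure of its left-hand side across the fragments still reaches the right-hand side; the remaining FDs each lie inside some fragment. All dependencies are preserved.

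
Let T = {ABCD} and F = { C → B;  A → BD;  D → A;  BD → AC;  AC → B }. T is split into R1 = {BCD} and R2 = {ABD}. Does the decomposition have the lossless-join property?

Common attributes: R1 ∩ R2 = {BD}.
Closure of {BD}: D → A applies, adding A; BD → AC applies, adding C. So (BD)⁺ = {ABCD}.
This closure contains every attribute of R1, so R1 ∩ R2 → R1. The join is lossless.

Yes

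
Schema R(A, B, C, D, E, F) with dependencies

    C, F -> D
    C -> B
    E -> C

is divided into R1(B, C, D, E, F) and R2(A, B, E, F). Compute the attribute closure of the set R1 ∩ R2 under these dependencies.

R1 ∩ R2 = {B, E, F}.
E → C applies, adding C
C, F → D applies, adding D
Closure: {B, C, D, E, F}.

B, C, D, E, F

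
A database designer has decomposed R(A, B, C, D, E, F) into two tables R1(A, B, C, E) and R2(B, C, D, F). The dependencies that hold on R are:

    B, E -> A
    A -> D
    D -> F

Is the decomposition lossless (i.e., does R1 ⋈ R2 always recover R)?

Common attributes: R1 ∩ R2 = {B, C}.
No dependency enlarges {B, C}, so (B, C)⁺ = {B, C}.
The closure contains neither all of R1 = {A, B, C, E} nor all of R2 = {B, C, D, F}, so the common attributes are not a superkey of either fragment. The join is lossy.

No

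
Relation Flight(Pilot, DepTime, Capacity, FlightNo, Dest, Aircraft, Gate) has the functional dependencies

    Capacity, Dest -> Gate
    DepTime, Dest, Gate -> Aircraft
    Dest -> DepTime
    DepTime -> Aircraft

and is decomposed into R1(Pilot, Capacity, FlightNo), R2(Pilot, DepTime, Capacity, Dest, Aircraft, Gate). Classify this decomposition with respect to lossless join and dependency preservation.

Lossless test: (Pilot, Capacity)⁺ = {Pilot, Capacity}, which is a superkey of neither fragment — lossy.
Dependency preservation: every FD's attributes lie within a single fragment, so each can be enforced locally — preserved.

lossy but dependency-preserving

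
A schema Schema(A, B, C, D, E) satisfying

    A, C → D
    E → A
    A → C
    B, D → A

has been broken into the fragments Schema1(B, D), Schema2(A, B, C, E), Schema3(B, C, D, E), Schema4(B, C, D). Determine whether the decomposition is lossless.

Yes

Chase test. Columns are A, B, C, D, E; row i has aⱼ where attribute j ∈ Schemai, else bᵢⱼ.
Initial tableau (one row per fragment):
  row 1: b11 a2 b13 a4 b15
  row 2: a1 a2 a3 b24 a5
  row 3: b31 a2 a3 a4 a5
  row 4: b41 a2 a3 a4 b45
Rows 2 and 3 agree on E; apply E→A and equate their A entries.
Rows 1 and 3 agree on B, D; apply B, D→A and equate their A entries.
Rows 1 and 4 agree on B, D; apply B, D→A and equate their A entries.
Rows 2 and 3 agree on A, C; apply A, C→D and equate their D entries.
Rows 1 and 2 agree on A; apply A→C and equate their C entries.
Row 2 is now all distinguished symbols — the join is lossless.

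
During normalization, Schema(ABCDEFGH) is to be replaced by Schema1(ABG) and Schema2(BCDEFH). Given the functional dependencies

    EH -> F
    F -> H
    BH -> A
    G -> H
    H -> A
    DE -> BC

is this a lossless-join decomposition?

No

Common attributes: Schema1 ∩ Schema2 = {B}.
No dependency enlarges {B}, so (B)⁺ = {B}.
The closure contains neither all of Schema1 = {ABG} nor all of Schema2 = {BCDEFH}, so the common attributes are not a superkey of either fragment. The join is lossy.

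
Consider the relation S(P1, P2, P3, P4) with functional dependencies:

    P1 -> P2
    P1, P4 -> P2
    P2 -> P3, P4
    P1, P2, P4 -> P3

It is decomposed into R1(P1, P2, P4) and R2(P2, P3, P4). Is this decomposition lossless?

Common attributes: R1 ∩ R2 = {P2, P4}.
Closure of {P2, P4}: P2 → P3, P4 applies, adding P3. So (P2, P4)⁺ = {P2, P3, P4}.
This closure contains every attribute of R2, so R1 ∩ R2 → R2. The join is lossless.

Yes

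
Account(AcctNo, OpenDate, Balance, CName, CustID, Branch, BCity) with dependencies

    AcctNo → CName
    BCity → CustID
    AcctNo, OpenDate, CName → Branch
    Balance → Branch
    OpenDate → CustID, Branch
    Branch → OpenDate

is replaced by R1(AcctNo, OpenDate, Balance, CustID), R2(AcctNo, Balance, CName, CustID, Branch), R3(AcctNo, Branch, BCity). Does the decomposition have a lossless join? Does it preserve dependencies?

lossy and not dependency-preserving

Lossless test (chase): Rows 1 and 2 agree on AcctNo; apply AcctNo→CName and equate their CName entries. Rows 1 and 3 agree on AcctNo; apply AcctNo→CName and equate their CName entries. Rows 1 and 2 agree on Balance; apply Balance→Branch and equate their Branch entries. Rows 1 and 2 agree on Branch; apply Branch→OpenDate and equate their OpenDate entries. Rows 1 and 3 agree on Branch; apply Branch→OpenDate and equate their OpenDate entries. Rows 1 and 3 agree on OpenDate; apply OpenDate→CustID, Branch and equate their CustID, Branch entries. No row becomes fully distinguished — the join is lossy.
Dependency preservation: the restricted closure of {BCity} across the fragments never reaches {CustID}, so BCity → CustID cannot be enforced without a join — not preserved.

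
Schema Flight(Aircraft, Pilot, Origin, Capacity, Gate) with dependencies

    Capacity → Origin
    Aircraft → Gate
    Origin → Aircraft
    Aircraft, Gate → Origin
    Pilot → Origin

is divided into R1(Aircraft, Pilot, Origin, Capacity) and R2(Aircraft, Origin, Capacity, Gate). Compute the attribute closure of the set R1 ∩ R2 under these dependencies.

Aircraft, Origin, Capacity, Gate

R1 ∩ R2 = {Aircraft, Origin, Capacity}.
Aircraft → Gate applies, adding Gate
Closure: {Aircraft, Origin, Capacity, Gate}.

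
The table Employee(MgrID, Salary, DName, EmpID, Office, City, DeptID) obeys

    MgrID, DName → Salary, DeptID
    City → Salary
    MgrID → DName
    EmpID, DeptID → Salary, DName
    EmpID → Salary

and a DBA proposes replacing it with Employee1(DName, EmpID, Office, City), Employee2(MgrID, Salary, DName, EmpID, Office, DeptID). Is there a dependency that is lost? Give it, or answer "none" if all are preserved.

City → Salary

Check City → Salary: no single fragment contains all of {Salary, City}, and the restricted closure of {City} across the fragments never reaches {Salary}.
MgrID, DName → Salary, DeptID is preserved.
MgrID → DName is preserved.
EmpID, DeptID → Salary, DName is preserved.
EmpID → Salary is preserved.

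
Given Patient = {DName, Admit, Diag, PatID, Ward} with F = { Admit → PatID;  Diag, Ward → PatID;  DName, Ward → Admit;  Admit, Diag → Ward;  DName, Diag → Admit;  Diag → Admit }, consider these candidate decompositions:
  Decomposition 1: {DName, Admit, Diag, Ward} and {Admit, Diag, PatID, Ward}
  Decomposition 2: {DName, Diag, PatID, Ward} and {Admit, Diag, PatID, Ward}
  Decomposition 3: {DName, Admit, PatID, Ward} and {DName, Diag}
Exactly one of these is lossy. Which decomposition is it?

Decomposition 1: common = {Admit, Diag, Ward}, closure = {Admit, Diag, PatID, Ward} → lossless.
Decomposition 2: common = {Diag, PatID, Ward}, closure = {Admit, Diag, PatID, Ward} → lossless.
Decomposition 3: common = {DName}, closure = {DName} → lossy.

Decomposition 3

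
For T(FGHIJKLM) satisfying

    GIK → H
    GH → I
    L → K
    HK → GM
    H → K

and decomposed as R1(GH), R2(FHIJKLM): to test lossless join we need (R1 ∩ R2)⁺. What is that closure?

GHIKM

R1 ∩ R2 = {H}.
H → K applies, adding K
HK → GM applies, adding GM
GH → I applies, adding I
Closure: {GHIKM}.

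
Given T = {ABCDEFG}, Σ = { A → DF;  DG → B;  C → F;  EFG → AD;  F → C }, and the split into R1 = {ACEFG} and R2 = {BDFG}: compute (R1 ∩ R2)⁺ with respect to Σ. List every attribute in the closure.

R1 ∩ R2 = {FG}.
F → C applies, adding C
Closure: {CFG}.

CFG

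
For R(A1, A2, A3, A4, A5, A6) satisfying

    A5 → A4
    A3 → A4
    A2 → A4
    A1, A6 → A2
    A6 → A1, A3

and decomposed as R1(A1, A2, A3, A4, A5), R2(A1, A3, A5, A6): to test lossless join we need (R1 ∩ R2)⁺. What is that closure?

R1 ∩ R2 = {A1, A3, A5}.
A5 → A4 applies, adding A4
Closure: {A1, A3, A4, A5}.

A1, A3, A4, A5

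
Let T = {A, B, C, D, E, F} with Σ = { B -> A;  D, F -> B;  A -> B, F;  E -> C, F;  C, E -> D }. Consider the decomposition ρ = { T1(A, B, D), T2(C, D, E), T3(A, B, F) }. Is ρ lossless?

Chase test. Columns are A, B, C, D, E, F; row i has aⱼ where attribute j ∈ Ti, else bᵢⱼ.
Initial tableau (one row per fragment):
  row 1: a1 a2 b13 a4 b15 b16
  row 2: b21 b22 a3 a4 a5 b26
  row 3: a1 a2 b33 b34 b35 a6
Rows 1 and 3 agree on A; apply A→B, F and equate their B, F entries.
No row becomes fully distinguished — the join is lossy.

No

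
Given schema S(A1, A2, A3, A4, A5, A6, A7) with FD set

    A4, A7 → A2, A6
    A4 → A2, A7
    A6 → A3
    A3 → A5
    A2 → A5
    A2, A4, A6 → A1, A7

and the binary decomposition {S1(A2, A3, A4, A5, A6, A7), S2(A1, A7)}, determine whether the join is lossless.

Common attributes: S1 ∩ S2 = {A7}.
No dependency enlarges {A7}, so (A7)⁺ = {A7}.
The closure contains neither all of S1 = {A2, A3, A4, A5, A6, A7} nor all of S2 = {A1, A7}, so the common attributes are not a superkey of either fragment. The join is lossy.

No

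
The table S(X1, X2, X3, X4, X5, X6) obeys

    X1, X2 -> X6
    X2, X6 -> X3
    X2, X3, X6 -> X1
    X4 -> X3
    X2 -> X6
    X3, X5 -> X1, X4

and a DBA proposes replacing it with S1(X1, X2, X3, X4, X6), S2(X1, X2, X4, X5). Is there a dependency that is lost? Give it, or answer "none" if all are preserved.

X3, X5 -> X1, X4

Check X3, X5 → X1, X4: no single fragment contains all of {X1, X3, X4, X5}, and the restricted closure of {X3, X5} across the fragments never reaches {X1, X4}.
X1, X2 → X6 is preserved.
X2, X6 → X3 is preserved.
X2, X3, X6 → X1 is preserved.
X4 → X3 is preserved.
X2 → X6 is preserved.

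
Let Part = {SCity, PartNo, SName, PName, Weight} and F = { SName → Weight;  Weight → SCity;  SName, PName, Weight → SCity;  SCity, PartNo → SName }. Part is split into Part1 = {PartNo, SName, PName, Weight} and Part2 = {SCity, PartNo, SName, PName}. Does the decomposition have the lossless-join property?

Common attributes: Part1 ∩ Part2 = {PartNo, SName, PName}.
Closure of {PartNo, SName, PName}: SName → Weight applies, adding Weight; Weight → SCity applies, adding SCity. So (PartNo, SName, PName)⁺ = {SCity, PartNo, SName, PName, Weight}.
This closure contains every attribute of Part1, so Part1 ∩ Part2 → Part1. The join is lossless.

Yes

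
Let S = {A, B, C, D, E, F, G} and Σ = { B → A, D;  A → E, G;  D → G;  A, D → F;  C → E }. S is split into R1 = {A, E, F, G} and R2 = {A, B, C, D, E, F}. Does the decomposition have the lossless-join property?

Common attributes: R1 ∩ R2 = {A, E, F}.
Closure of {A, E, F}: A → E, G applies, adding G. So (A, E, F)⁺ = {A, E, F, G}.
This closure contains every attribute of R1, so R1 ∩ R2 → R1. The join is lossless.

Yes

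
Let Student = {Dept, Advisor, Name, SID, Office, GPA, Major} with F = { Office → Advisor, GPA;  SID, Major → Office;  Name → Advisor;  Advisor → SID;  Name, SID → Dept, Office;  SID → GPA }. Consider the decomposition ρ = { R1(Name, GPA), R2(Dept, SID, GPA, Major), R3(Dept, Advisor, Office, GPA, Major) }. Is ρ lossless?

No

Chase test. Columns are Dept, Advisor, Name, SID, Office, GPA, Major; row i has aⱼ where attribute j ∈ Ri, else bᵢⱼ.
Initial tableau (one row per fragment):
  row 1: b11 b12 a3 b14 b15 a6 b17
  row 2: a1 b22 b23 a4 b25 a6 a7
  row 3: a1 a2 b33 b34 a5 a6 a7
No row becomes fully distinguished — the join is lossy.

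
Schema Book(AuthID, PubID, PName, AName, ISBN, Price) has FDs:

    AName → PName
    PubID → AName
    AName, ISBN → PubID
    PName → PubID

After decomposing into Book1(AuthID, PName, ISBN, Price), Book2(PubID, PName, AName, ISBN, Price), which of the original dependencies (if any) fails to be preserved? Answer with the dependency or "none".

AName → PName lies within Book2.
PubID → AName lies within Book2.
AName, ISBN → PubID lies within Book2.
PName → PubID lies within Book2.
Every dependency is enforceable on the fragments, so the decomposition is dependency-preserving.

none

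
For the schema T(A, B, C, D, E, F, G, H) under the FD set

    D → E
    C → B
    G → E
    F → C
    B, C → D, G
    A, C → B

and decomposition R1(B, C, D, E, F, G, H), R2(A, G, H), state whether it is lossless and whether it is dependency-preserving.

Lossless test: (G, H)⁺ = {E, G, H}, which is a superkey of neither fragment — lossy.
Dependency preservation: A, C → B is not contained in any single fragment, but the restricted closure of its left-hand side across the fragments still reaches the right-hand side; the remaining FDs each lie inside some fragment. All dependencies are preserved.

lossy but dependency-preserving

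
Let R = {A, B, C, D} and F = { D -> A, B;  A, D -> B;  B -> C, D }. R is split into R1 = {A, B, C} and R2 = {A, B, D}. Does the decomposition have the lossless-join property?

Common attributes: R1 ∩ R2 = {A, B}.
Closure of {A, B}: B → C, D applies, adding C, D. So (A, B)⁺ = {A, B, C, D}.
This closure contains every attribute of R1, so R1 ∩ R2 → R1. The join is lossless.

Yes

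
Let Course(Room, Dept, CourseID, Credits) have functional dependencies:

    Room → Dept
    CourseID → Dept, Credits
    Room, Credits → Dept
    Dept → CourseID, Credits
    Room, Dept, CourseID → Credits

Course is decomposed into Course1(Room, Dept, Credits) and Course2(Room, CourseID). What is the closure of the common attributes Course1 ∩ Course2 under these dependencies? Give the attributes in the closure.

Room, Dept, CourseID, Credits

Course1 ∩ Course2 = {Room}.
Room → Dept applies, adding Dept
Dept → CourseID, Credits applies, adding CourseID, Credits
Closure: {Room, Dept, CourseID, Credits}.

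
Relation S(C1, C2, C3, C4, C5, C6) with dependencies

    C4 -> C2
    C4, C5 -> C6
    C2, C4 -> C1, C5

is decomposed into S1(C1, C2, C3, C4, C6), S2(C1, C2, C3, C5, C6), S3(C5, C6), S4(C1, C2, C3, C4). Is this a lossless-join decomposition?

Chase test. Columns are C1, C2, C3, C4, C5, C6; row i has aⱼ where attribute j ∈ Si, else bᵢⱼ.
Initial tableau (one row per fragment):
  row 1: a1 a2 a3 a4 b15 a6
  row 2: a1 a2 a3 b24 a5 a6
  row 3: b31 b32 b33 b34 a5 a6
  row 4: a1 a2 a3 a4 b45 b46
Rows 1 and 4 agree on C2, C4; apply C2, C4→C1, C5 and equate their C1, C5 entries.
Rows 1 and 4 agree on C4, C5; apply C4, C5→C6 and equate their C6 entries.
No row becomes fully distinguished — the join is lossy.

No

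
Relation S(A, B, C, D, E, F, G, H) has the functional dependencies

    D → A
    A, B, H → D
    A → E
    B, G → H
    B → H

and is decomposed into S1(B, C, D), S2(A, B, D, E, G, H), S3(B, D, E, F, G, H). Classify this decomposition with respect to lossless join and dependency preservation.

Lossless test (chase): Rows 1 and 2 agree on D; apply D→A and equate their A entries. Rows 1 and 3 agree on D; apply D→A and equate their A entries. Rows 1 and 2 agree on A; apply A→E and equate their E entries. Rows 1 and 2 agree on B; apply B→H and equate their H entries. No row becomes fully distinguished — the join is lossy.
Dependency preservation: every FD's attributes lie within a single fragment, so each can be enforced locally — preserved.

lossy but dependency-preserving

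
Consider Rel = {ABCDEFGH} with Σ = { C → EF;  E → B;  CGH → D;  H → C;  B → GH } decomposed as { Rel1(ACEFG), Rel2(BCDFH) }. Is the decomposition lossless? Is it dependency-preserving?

lossless and dependency-preserving

Lossless test: (CF)⁺ = {BCDEFGH}, which contains all of one fragment — lossless.
Dependency preservation: E → B; CGH → D; B → GH are not contained in any single fragment, but the restricted closure of each left-hand side across the fragments still reaches the right-hand side; the remaining FDs each lie inside some fragment. All dependencies are preserved.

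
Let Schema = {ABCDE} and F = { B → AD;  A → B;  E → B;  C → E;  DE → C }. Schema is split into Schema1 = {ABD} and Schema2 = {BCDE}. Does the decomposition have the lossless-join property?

Yes

Common attributes: Schema1 ∩ Schema2 = {BD}.
Closure of {BD}: B → AD applies, adding A. So (BD)⁺ = {ABD}.
This closure contains every attribute of Schema1, so Schema1 ∩ Schema2 → Schema1. The join is lossless.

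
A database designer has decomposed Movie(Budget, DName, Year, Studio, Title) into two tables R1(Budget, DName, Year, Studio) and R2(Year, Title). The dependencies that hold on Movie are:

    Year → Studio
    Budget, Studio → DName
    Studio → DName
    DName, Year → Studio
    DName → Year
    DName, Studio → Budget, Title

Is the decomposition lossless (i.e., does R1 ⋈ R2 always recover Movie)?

Yes

Common attributes: R1 ∩ R2 = {Year}.
Closure of {Year}: Year → Studio applies, adding Studio; Studio → DName applies, adding DName; DName, Studio → Budget, Title applies, adding Budget, Title. So (Year)⁺ = {Budget, DName, Year, Studio, Title}.
This closure contains every attribute of R1, so R1 ∩ R2 → R1. The join is lossless.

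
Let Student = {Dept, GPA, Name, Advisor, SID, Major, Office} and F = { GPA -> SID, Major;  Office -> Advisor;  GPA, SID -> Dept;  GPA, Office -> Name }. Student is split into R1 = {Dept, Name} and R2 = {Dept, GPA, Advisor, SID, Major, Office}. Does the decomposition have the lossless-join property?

No

Common attributes: R1 ∩ R2 = {Dept}.
No dependency enlarges {Dept}, so (Dept)⁺ = {Dept}.
The closure contains neither all of R1 = {Dept, Name} nor all of R2 = {Dept, GPA, Advisor, SID, Major, Office}, so the common attributes are not a superkey of either fragment. The join is lossy.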